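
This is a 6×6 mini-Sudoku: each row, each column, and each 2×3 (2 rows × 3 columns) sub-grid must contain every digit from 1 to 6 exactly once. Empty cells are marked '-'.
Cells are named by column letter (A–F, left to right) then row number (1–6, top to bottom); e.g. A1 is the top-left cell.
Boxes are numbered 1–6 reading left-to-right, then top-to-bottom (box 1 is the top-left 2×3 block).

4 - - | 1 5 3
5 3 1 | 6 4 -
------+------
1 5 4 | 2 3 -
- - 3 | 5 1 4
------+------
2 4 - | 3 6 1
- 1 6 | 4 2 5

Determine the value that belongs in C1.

Row 1 already contains {1, 3, 4, 5}.
Column C already contains {1, 3, 4, 6}.
Its 2×3 block (box 1) already contains {1, 3, 4, 5}.
The only value from 1–6 not eliminated is 2, so C1 = 2.

2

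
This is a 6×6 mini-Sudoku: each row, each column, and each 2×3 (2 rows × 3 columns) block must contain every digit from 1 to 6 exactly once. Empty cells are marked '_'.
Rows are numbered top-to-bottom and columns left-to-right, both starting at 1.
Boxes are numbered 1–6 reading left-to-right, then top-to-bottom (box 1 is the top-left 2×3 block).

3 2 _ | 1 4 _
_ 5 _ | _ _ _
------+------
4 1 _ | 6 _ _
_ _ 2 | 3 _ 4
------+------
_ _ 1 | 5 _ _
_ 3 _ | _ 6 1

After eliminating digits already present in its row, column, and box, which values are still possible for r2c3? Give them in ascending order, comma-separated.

4,6

Row 2 already contains {5}.
Column 3 already contains {1, 2}.
Its 2×3 block (box 1) already contains {2, 3, 5}.
Removing those from 1–6 leaves {4, 6} as the candidates for r2c3.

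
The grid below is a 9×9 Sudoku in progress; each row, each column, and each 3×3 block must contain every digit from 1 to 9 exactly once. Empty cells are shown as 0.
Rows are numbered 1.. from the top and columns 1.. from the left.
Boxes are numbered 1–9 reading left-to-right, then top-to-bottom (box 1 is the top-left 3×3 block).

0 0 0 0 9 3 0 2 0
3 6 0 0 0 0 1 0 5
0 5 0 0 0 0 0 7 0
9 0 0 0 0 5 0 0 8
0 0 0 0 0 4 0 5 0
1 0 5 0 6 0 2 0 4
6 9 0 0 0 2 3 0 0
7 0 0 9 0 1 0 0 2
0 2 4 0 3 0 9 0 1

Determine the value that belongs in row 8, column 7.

5

Cell row 8, column 7 itself could take any of {4, 5, 6, 8} by direct elimination.
Consider where 5 can go in box 9.
row 7, column 8 is out (column 8 already has a 5).
row 7, column 9 is out (column 9 already has a 5).
row 8, column 8 is out (column 8 already has a 5).
row 9, column 8 is out (column 8 already has a 5).
So the only cell in box 9 that can hold 5 is row 8, column 7.
Therefore row 8, column 7 = 5.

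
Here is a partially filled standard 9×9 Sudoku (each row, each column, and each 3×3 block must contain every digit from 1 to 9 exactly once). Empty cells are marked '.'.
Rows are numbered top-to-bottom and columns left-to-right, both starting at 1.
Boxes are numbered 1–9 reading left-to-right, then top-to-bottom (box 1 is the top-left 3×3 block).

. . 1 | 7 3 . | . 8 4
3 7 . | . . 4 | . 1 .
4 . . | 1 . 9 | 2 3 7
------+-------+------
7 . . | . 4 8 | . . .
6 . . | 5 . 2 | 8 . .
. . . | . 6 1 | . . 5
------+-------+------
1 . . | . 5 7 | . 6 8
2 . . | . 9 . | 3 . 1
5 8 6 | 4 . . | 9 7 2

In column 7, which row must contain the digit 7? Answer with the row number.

Consider where 7 can go in column 7.
R1C7 is out (row 1 already has a 7).
R2C7 is out (row 2 already has a 7).
R4C7 is out (row 4 already has a 7).
R7C7 is out (row 7 already has a 7).
So the only cell in column 7 that can hold 7 is R6C7.
That is row 6.

6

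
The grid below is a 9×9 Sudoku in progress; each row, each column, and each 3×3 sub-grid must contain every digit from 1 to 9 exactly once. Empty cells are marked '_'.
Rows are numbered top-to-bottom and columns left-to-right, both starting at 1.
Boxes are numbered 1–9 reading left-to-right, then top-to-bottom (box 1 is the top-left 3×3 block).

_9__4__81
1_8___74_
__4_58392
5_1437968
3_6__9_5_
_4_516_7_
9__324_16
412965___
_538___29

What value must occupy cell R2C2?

3

Cell R2C2 itself could take any of {2, 3, 6} by direct elimination.
Consider where 3 can go in box 1.
R1C1 is out (column 1 already has a 3).
R1C3 is out (column 3 already has a 3).
R3C1 is out (row 3 already has a 3).
R3C2 is out (row 3 already has a 3).
So the only cell in box 1 that can hold 3 is R2C2.
Therefore R2C2 = 3.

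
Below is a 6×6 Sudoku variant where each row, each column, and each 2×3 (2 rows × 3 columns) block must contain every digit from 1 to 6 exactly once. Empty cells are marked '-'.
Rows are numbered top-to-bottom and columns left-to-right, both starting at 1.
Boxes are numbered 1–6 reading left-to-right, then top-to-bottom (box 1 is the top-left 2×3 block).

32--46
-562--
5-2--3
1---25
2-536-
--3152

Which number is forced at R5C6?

4

Row 5 already contains {2, 3, 5, 6}.
Column 6 already contains {2, 3, 5, 6}.
Its 2×3 block (box 6) already contains {1, 2, 3, 5, 6}.
The only value from 1–6 not eliminated is 4, so R5C6 = 4.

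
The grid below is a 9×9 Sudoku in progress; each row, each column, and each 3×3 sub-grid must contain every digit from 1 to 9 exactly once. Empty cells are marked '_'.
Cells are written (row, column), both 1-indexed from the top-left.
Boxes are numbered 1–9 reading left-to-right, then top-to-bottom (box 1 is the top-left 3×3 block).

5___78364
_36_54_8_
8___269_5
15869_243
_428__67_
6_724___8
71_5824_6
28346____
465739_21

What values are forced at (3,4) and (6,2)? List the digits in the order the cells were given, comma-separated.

For (3,4):
  Consider where 3 can go in row 3.
  (3,2) is out (column 2 already has a 3).
  (3,3) is out (column 3 already has a 3).
  (3,8) is out (box 3 already has a 3).
  So the only cell in row 3 that can hold 3 is (3,4).
  So (3,4) = 3.
For (6,2):
  Row 6 already contains {2, 4, 6, 7, 8}.
  Column 2 already contains {1, 3, 4, 5, 6, 8}.
  Its 3×3 block (box 4) already contains {1, 2, 4, 5, 6, 7, 8}.
  The only value from 1–9 not eliminated is 9, so (6,2) = 9.

3,9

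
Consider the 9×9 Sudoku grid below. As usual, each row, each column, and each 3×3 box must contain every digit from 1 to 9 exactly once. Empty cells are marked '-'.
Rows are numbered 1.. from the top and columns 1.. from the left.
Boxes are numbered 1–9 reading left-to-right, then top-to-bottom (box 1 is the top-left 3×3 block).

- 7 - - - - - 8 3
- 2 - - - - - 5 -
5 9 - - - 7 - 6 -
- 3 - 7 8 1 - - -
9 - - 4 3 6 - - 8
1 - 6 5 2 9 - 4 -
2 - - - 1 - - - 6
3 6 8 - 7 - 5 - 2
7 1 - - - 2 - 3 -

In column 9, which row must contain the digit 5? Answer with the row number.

Consider where 5 can go in column 9.
row 2, column 9 is out (row 2 already has a 5).
row 3, column 9 is out (row 3 already has a 5).
row 6, column 9 is out (row 6 already has a 5).
row 9, column 9 is out (box 9 already has a 5).
So the only cell in column 9 that can hold 5 is row 4, column 9.
That is row 4.

4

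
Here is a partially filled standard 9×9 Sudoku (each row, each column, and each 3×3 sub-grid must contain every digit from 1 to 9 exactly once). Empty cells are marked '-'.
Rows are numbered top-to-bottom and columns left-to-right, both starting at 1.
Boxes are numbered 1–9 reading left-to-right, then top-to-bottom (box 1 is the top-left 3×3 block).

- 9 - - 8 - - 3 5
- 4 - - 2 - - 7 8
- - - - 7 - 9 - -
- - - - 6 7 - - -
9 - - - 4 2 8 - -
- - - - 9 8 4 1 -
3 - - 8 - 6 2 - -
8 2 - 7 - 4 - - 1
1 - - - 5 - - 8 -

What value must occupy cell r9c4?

2

Cell r9c4 itself could take any of {2, 3, 9} by direct elimination.
Consider where 2 can go in column 4.
r1c4 is out (box 2 already has a 2). r2c4 is out (row 2 already has a 2). r3c4 is out (box 2 already has a 2). r4c4 is out (box 5 already has a 2). The remaining empty cells in column 4 are similarly blocked.
So the only cell in column 4 that can hold 2 is r9c4.
Therefore r9c4 = 2.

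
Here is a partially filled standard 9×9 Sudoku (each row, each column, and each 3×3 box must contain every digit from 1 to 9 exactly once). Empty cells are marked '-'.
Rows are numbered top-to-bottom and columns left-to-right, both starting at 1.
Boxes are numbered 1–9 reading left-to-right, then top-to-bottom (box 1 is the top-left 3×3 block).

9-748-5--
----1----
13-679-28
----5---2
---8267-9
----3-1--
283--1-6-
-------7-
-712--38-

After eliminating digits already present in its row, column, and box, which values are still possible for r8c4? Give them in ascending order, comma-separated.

3,5,9

Row 8 already contains {7}.
Column 4 already contains {2, 4, 6, 8}.
Its 3×3 block (box 8) already contains {1, 2}.
Removing those from 1–9 leaves {3, 5, 9} as the candidates for r8c4.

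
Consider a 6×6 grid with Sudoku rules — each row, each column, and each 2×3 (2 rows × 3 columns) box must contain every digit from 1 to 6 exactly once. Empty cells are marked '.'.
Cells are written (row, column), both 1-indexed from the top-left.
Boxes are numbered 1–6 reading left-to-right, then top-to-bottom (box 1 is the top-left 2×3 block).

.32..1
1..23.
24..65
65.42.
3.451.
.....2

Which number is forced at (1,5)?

Cell (1,5) itself could take any of {4, 5} by direct elimination.
Consider where 5 can go in column 5.
(6,5) is out (box 6 already has a 5).
So the only cell in column 5 that can hold 5 is (1,5).
Therefore (1,5) = 5.

5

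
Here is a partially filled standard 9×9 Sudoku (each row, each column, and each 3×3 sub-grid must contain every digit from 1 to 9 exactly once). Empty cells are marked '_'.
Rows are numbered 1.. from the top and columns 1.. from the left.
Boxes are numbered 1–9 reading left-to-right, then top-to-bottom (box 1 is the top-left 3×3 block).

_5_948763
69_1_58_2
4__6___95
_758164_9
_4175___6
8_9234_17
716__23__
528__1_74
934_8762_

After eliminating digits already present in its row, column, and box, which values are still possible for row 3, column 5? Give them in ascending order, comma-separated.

2,7

Row 3 already contains {4, 5, 6, 9}.
Column 5 already contains {1, 3, 4, 5, 8}.
Its 3×3 block (box 2) already contains {1, 4, 5, 6, 8, 9}.
Removing those from 1–9 leaves {2, 7} as the candidates for row 3, column 5.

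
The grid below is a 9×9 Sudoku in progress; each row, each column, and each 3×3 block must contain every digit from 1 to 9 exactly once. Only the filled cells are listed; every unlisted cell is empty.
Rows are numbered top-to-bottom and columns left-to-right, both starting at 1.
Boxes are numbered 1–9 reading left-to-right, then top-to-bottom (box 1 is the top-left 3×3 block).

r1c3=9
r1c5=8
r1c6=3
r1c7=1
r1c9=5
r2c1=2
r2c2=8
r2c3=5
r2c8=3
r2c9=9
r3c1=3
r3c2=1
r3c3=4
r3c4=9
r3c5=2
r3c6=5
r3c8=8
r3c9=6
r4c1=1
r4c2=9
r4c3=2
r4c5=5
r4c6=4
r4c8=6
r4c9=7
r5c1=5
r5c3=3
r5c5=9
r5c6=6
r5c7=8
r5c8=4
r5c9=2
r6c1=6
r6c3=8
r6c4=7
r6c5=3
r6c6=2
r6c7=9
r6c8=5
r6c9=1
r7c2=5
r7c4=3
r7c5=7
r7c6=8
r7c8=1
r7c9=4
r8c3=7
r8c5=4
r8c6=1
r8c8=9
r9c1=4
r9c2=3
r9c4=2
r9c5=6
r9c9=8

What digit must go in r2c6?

7

Row 2 already contains {2, 3, 5, 8, 9}.
Column 6 already contains {1, 2, 3, 4, 5, 6, 8}.
Its 3×3 block (box 2) already contains {2, 3, 5, 8, 9}.
The only value from 1–9 not eliminated is 7, so r2c6 = 7.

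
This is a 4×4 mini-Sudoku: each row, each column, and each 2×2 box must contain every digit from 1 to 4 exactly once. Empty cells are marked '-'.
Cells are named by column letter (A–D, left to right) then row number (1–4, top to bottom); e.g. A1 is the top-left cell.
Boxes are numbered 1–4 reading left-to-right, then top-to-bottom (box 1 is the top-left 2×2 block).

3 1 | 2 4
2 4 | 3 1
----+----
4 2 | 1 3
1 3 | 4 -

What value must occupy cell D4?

Row 4 already contains {1, 3, 4}.
Column D already contains {1, 3, 4}.
Its 2×2 block (box 4) already contains {1, 3, 4}.
The only value from 1–4 not eliminated is 2, so D4 = 2.

2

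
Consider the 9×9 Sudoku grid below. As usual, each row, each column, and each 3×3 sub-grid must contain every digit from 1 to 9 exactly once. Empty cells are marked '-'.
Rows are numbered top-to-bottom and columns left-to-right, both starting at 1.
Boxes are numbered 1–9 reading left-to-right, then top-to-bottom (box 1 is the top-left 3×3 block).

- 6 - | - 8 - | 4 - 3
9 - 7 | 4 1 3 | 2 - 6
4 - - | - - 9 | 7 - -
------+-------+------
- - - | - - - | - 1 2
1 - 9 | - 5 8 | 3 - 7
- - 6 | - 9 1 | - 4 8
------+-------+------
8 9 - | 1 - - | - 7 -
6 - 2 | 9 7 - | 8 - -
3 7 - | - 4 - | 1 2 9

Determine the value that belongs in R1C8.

9

Cell R1C8 itself could take any of {5, 9} by direct elimination.
Consider where 9 can go in row 1.
R1C1 is out (column 1 already has a 9).
R1C3 is out (column 3 already has a 9).
R1C4 is out (column 4 already has a 9).
R1C6 is out (column 6 already has a 9).
So the only cell in row 1 that can hold 9 is R1C8.
Therefore R1C8 = 9.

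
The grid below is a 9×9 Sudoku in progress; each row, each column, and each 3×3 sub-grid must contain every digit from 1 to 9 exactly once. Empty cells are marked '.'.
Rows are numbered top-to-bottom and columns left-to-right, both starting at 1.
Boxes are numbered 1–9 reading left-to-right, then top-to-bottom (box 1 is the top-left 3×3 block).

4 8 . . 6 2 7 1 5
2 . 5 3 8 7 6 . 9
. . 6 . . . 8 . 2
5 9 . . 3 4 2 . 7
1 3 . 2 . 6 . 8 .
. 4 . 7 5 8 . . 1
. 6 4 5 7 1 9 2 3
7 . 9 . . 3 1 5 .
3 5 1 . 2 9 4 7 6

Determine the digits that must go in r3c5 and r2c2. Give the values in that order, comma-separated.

1,1

For r3c5:
  Consider where 1 can go in column 5.
  r5c5 is out (row 5 already has a 1).
  r8c5 is out (row 8 already has a 1).
  So the only cell in column 5 that can hold 1 is r3c5.
  So r3c5 = 1.
For r2c2:
  Row 2 already contains {2, 3, 5, 6, 7, 8, 9}.
  Column 2 already contains {3, 4, 5, 6, 8, 9}.
  Its 3×3 block (box 1) already contains {2, 4, 5, 6, 8}.
  The only value from 1–9 not eliminated is 1, so r2c2 = 1.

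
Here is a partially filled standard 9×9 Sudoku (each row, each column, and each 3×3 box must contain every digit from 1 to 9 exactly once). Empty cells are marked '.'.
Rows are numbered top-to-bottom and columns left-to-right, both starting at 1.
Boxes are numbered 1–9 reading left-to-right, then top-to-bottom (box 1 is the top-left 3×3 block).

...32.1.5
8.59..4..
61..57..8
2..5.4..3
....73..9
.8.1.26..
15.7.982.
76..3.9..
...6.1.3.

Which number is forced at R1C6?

Cell R1C6 itself could take any of {6, 8} by direct elimination.
Consider where 8 can go in box 2.
R2C5 is out (row 2 already has a 8).
R2C6 is out (row 2 already has a 8).
R3C4 is out (row 3 already has a 8).
So the only cell in box 2 that can hold 8 is R1C6.
Therefore R1C6 = 8.

8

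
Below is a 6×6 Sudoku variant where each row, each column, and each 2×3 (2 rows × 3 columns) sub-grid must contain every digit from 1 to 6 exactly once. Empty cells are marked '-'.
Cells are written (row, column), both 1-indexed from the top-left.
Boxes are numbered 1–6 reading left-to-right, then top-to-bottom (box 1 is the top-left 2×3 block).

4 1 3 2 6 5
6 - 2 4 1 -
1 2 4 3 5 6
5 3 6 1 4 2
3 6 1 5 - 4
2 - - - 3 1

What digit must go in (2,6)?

3

Row 2 already contains {1, 2, 4, 6}.
Column 6 already contains {1, 2, 4, 5, 6}.
Its 2×3 block (box 2) already contains {1, 2, 4, 5, 6}.
The only value from 1–6 not eliminated is 3, so (2,6) = 3.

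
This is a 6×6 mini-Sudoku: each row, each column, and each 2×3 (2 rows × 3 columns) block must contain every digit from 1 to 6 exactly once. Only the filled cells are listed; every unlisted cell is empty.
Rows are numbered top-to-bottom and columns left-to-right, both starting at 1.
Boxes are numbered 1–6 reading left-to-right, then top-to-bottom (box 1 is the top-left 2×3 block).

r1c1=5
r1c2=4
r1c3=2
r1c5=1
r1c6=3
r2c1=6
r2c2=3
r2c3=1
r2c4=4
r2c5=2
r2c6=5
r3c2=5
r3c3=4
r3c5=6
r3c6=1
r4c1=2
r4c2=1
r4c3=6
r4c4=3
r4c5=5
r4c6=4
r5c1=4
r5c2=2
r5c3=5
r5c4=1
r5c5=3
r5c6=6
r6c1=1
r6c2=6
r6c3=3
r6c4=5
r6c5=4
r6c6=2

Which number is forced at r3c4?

2

Row 3 already contains {1, 4, 5, 6}.
Column 4 already contains {1, 3, 4, 5}.
Its 2×3 block (box 4) already contains {1, 3, 4, 5, 6}.
The only value from 1–6 not eliminated is 2, so r3c4 = 2.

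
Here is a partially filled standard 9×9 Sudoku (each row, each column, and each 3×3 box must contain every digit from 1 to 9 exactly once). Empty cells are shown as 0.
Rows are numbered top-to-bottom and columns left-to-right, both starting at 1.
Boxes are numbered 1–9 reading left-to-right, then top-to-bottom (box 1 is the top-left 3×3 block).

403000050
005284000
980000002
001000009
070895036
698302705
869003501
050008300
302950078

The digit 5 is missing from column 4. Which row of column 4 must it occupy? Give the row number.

3

Consider where 5 can go in column 4.
r1c4 is out (row 1 already has a 5).
r4c4 is out (box 5 already has a 5).
r7c4 is out (row 7 already has a 5).
r8c4 is out (row 8 already has a 5).
So the only cell in column 4 that can hold 5 is r3c4.
That is row 3.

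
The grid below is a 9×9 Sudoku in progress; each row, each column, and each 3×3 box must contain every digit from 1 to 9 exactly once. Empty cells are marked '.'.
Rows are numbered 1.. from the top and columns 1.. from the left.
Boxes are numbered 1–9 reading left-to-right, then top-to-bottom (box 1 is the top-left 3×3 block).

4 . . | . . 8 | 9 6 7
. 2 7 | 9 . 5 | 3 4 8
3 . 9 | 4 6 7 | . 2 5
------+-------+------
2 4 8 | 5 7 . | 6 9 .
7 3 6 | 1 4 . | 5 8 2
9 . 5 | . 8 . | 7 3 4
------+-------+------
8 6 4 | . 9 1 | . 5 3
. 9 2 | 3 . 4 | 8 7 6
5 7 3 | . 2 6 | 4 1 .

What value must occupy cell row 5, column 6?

9

Row 5 already contains {1, 2, 3, 4, 5, 6, 7, 8}.
Column 6 already contains {1, 4, 5, 6, 7, 8}.
Its 3×3 block (box 5) already contains {1, 4, 5, 7, 8}.
The only value from 1–9 not eliminated is 9, so row 5, column 6 = 9.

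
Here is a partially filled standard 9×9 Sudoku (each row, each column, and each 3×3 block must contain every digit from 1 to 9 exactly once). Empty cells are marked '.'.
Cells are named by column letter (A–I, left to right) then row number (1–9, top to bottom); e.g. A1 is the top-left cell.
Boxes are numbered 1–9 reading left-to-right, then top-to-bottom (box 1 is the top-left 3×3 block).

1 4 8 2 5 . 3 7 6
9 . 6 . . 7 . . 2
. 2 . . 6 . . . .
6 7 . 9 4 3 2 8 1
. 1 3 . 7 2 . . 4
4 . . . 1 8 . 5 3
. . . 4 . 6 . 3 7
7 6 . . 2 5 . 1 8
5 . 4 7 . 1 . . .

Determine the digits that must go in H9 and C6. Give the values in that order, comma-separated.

2,2

For H9:
  Consider where 2 can go in box 9.
  G7 is out (column G already has a 2).
  G8 is out (row 8 already has a 2).
  G9 is out (column G already has a 2).
  I9 is out (column I already has a 2).
  So the only cell in box 9 that can hold 2 is H9.
  So H9 = 2.
For C6:
  Consider where 2 can go in box 4.
  C4 is out (row 4 already has a 2).
  A5 is out (row 5 already has a 2).
  B6 is out (column B already has a 2).
  So the only cell in box 4 that can hold 2 is C6.
  So C6 = 2.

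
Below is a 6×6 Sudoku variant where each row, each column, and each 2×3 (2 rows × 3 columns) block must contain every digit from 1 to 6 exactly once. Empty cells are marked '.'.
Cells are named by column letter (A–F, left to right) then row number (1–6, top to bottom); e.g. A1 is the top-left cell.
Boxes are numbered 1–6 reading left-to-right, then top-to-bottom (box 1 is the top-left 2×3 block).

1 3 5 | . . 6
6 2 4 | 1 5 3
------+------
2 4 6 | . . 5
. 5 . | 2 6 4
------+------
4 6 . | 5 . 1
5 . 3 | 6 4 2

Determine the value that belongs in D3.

Row 3 already contains {2, 4, 5, 6}.
Column D already contains {1, 2, 5, 6}.
Its 2×3 block (box 4) already contains {2, 4, 5, 6}.
The only value from 1–6 not eliminated is 3, so D3 = 3.

3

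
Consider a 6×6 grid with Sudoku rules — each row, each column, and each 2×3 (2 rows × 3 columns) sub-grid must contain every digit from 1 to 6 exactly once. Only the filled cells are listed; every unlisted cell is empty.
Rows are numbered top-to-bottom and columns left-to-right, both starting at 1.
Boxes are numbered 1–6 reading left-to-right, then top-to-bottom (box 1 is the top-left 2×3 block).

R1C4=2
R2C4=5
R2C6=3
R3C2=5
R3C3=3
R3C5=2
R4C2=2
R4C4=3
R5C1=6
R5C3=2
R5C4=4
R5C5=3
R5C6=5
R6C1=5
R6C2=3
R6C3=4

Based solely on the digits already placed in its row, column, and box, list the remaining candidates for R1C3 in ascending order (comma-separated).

Row 1 already contains {2}.
Column 3 already contains {2, 3, 4}.
Its 2×3 block (box 1) already contains {}.
Removing those from 1–6 leaves {1, 5, 6} as the candidates for R1C3.

1,5,6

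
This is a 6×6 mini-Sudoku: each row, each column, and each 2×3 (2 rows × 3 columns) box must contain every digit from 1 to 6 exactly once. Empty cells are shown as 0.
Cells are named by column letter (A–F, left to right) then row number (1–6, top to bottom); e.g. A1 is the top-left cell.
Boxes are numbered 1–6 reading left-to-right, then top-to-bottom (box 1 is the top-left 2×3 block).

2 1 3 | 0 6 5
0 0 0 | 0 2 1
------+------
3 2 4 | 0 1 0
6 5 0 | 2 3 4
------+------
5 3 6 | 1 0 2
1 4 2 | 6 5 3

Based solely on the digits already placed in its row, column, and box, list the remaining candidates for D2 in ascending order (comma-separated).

Row 2 already contains {1, 2}.
Column D already contains {1, 2, 6}.
Its 2×3 block (box 2) already contains {1, 2, 5, 6}.
Removing those from 1–6 leaves {3, 4} as the candidates for D2.

3,4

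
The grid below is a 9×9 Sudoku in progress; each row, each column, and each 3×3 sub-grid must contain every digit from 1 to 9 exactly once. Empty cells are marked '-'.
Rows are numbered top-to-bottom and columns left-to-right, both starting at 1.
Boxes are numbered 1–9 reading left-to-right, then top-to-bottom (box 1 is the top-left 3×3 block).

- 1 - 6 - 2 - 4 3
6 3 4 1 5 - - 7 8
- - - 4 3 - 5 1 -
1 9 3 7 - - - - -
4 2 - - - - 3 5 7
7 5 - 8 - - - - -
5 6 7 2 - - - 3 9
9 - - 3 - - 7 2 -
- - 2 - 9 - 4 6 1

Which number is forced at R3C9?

6

Cell R3C9 itself could take any of {2, 6} by direct elimination.
Consider where 6 can go in row 3.
R3C1 is out (column 1 already has a 6).
R3C2 is out (column 2 already has a 6).
R3C3 is out (box 1 already has a 6).
R3C6 is out (box 2 already has a 6).
So the only cell in row 3 that can hold 6 is R3C9.
Therefore R3C9 = 6.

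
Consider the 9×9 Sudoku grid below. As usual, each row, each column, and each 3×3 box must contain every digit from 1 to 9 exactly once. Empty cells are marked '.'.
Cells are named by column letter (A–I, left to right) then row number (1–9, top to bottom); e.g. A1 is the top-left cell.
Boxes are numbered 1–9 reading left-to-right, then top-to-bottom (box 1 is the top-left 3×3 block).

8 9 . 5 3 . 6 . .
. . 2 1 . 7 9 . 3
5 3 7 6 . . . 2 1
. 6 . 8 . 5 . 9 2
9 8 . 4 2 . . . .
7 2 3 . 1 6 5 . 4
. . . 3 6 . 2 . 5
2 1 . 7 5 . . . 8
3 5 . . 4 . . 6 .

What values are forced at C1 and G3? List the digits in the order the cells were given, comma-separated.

For C1:
  Consider where 1 can go in row 1.
  F1 is out (box 2 already has a 1).
  H1 is out (box 3 already has a 1).
  I1 is out (column I already has a 1).
  So the only cell in row 1 that can hold 1 is C1.
  So C1 = 1.
For G3:
  Consider where 8 can go in column G.
  G4 is out (row 4 already has a 8).
  G5 is out (row 5 already has a 8).
  G8 is out (row 8 already has a 8).
  G9 is out (box 9 already has a 8).
  So the only cell in column G that can hold 8 is G3.
  So G3 = 8.

1,8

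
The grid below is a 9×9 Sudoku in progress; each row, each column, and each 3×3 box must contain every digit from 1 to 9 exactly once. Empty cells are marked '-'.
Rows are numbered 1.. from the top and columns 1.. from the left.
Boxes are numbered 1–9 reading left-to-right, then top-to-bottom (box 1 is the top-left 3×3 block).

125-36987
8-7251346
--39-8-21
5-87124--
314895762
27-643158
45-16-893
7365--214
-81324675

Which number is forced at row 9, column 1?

9

Row 9 already contains {1, 2, 3, 4, 5, 6, 7, 8}.
Column 1 already contains {1, 2, 3, 4, 5, 7, 8}.
Its 3×3 block (box 7) already contains {1, 3, 4, 5, 6, 7, 8}.
The only value from 1–9 not eliminated is 9, so row 9, column 1 = 9.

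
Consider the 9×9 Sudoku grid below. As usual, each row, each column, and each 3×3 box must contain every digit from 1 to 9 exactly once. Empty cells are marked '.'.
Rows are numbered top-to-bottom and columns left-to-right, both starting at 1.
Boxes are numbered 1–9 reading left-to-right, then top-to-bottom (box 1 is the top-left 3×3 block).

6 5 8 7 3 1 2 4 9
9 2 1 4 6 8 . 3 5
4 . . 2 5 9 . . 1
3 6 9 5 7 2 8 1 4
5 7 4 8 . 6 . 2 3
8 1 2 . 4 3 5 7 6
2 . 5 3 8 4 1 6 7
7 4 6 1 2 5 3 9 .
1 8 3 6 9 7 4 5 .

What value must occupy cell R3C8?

Row 3 already contains {1, 2, 4, 5, 9}.
Column 8 already contains {1, 2, 3, 4, 5, 6, 7, 9}.
Its 3×3 block (box 3) already contains {1, 2, 3, 4, 5, 9}.
The only value from 1–9 not eliminated is 8, so R3C8 = 8.

8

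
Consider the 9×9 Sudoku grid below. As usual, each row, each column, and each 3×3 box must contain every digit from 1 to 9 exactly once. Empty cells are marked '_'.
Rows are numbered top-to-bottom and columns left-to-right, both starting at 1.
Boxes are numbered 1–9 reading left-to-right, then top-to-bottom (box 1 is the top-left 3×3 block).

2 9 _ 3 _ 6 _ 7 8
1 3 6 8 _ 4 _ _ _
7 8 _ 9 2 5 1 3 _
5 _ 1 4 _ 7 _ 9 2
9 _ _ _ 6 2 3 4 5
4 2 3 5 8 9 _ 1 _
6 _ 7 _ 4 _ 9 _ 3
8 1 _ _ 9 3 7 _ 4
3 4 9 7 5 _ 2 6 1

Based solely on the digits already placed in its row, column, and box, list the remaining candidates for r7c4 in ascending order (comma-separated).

1,2

Row 7 already contains {3, 4, 6, 7, 9}.
Column 4 already contains {3, 4, 5, 7, 8, 9}.
Its 3×3 block (box 8) already contains {3, 4, 5, 7, 9}.
Removing those from 1–9 leaves {1, 2} as the candidates for r7c4.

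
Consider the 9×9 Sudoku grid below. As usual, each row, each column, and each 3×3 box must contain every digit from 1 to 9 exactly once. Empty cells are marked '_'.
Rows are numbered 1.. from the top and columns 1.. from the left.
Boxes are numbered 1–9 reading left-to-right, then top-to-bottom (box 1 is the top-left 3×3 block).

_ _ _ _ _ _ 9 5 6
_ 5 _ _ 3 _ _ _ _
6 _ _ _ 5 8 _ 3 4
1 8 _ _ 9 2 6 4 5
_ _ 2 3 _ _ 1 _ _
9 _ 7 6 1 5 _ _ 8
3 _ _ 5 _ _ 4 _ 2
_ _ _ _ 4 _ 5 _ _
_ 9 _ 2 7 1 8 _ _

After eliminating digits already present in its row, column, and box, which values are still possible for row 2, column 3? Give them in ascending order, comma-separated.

1,4,8,9

Row 2 already contains {3, 5}.
Column 3 already contains {2, 7}.
Its 3×3 block (box 1) already contains {5, 6}.
Removing those from 1–9 leaves {1, 4, 8, 9} as the candidates for row 2, column 3.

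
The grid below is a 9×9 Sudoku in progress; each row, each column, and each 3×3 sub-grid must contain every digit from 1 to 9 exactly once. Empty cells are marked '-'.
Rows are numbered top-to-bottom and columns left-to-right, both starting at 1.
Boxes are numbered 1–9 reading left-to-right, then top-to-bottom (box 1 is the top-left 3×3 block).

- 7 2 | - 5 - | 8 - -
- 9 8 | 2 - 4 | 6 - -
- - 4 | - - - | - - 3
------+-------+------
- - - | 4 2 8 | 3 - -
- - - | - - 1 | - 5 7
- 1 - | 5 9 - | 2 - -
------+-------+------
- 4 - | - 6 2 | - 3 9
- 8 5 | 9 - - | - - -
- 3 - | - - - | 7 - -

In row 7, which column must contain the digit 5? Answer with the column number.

Consider where 5 can go in row 7.
r7c1 is out (box 7 already has a 5).
r7c3 is out (column 3 already has a 5).
r7c4 is out (column 4 already has a 5).
So the only cell in row 7 that can hold 5 is r7c7.
That is column 7.

7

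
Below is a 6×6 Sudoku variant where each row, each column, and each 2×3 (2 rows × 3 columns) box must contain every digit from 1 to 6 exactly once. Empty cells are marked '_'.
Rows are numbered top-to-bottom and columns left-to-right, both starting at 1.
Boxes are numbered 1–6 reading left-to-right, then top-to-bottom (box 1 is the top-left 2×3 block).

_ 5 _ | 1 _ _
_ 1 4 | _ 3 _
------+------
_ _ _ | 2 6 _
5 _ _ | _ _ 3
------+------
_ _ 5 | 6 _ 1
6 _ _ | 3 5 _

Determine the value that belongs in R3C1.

Cell R3C1 itself could take any of {1, 3, 4} by direct elimination.
Consider where 1 can go in column 1.
R1C1 is out (row 1 already has a 1).
R2C1 is out (row 2 already has a 1).
R5C1 is out (row 5 already has a 1).
So the only cell in column 1 that can hold 1 is R3C1.
Therefore R3C1 = 1.

1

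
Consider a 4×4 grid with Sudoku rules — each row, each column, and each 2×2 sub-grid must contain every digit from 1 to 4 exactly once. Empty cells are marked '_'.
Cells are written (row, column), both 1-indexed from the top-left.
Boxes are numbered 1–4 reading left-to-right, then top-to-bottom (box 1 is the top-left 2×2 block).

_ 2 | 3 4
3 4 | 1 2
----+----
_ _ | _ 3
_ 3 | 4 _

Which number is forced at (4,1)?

Cell (4,1) itself could take any of {1, 2} by direct elimination.
Consider where 2 can go in row 4.
(4,4) is out (column 4 already has a 2).
So the only cell in row 4 that can hold 2 is (4,1).
Therefore (4,1) = 2.

2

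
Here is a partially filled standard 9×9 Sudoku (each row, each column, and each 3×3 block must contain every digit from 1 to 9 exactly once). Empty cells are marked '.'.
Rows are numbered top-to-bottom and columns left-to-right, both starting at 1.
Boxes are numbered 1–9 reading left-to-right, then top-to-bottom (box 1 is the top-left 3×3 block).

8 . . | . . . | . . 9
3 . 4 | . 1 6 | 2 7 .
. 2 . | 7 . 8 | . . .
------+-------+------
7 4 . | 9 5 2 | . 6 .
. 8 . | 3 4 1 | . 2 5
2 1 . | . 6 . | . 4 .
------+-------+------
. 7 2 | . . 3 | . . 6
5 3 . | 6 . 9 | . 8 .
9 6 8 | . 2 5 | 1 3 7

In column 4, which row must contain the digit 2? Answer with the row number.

Consider where 2 can go in column 4.
r2c4 is out (row 2 already has a 2).
r6c4 is out (row 6 already has a 2).
r7c4 is out (row 7 already has a 2).
r9c4 is out (row 9 already has a 2).
So the only cell in column 4 that can hold 2 is r1c4.
That is row 1.

1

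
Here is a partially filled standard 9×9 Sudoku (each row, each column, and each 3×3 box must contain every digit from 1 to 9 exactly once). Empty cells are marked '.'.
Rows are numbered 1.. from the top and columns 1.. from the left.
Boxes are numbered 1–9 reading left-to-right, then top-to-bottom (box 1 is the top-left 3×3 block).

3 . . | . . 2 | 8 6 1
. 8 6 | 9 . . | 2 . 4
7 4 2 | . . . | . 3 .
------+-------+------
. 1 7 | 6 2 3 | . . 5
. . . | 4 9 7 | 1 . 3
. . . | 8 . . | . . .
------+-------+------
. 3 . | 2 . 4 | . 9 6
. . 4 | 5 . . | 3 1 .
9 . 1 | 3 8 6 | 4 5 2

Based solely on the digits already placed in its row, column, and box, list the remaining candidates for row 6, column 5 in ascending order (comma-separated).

1,5

Row 6 already contains {8}.
Column 5 already contains {2, 8, 9}.
Its 3×3 block (box 5) already contains {2, 3, 4, 6, 7, 8, 9}.
Removing those from 1–9 leaves {1, 5} as the candidates for row 6, column 5.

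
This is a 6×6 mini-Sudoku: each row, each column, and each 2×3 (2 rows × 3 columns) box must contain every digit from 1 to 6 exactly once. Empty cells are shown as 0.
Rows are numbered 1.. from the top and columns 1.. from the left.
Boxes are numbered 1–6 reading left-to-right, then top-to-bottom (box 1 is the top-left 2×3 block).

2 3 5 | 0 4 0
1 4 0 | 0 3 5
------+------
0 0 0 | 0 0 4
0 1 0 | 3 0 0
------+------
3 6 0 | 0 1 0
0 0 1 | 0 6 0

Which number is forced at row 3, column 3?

Cell row 3, column 3 itself could take any of {2, 3, 6} by direct elimination.
Consider where 3 can go in column 3.
row 2, column 3 is out (row 2 already has a 3).
row 4, column 3 is out (row 4 already has a 3).
row 5, column 3 is out (row 5 already has a 3).
So the only cell in column 3 that can hold 3 is row 3, column 3.
Therefore row 3, column 3 = 3.

3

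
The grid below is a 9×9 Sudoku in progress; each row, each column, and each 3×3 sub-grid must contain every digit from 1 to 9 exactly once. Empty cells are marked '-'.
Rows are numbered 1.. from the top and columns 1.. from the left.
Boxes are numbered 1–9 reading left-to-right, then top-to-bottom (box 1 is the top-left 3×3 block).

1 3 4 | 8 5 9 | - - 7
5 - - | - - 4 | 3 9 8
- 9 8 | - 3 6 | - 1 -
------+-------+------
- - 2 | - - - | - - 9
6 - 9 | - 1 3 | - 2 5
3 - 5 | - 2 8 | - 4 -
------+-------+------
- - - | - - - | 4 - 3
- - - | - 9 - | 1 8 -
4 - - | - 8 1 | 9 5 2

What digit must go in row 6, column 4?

9

Cell row 6, column 4 itself could take any of {6, 7, 9} by direct elimination.
Consider where 9 can go in box 5.
row 4, column 4 is out (row 4 already has a 9).
row 4, column 5 is out (row 4 already has a 9).
row 4, column 6 is out (row 4 already has a 9).
row 5, column 4 is out (row 5 already has a 9).
So the only cell in box 5 that can hold 9 is row 6, column 4.
Therefore row 6, column 4 = 9.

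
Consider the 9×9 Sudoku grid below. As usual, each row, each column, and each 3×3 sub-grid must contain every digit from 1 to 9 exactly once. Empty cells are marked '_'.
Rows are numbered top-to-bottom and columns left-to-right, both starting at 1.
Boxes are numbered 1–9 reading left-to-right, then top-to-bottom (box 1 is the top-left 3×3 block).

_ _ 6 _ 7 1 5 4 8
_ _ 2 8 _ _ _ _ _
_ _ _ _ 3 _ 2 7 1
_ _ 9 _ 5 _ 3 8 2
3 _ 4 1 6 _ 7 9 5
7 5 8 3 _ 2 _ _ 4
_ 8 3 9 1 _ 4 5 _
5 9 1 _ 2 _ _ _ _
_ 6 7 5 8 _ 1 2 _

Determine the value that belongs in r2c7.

9

Cell r2c7 itself could take any of {6, 9} by direct elimination.
Consider where 9 can go in column 7.
r6c7 is out (box 6 already has a 9).
r8c7 is out (row 8 already has a 9).
So the only cell in column 7 that can hold 9 is r2c7.
Therefore r2c7 = 9.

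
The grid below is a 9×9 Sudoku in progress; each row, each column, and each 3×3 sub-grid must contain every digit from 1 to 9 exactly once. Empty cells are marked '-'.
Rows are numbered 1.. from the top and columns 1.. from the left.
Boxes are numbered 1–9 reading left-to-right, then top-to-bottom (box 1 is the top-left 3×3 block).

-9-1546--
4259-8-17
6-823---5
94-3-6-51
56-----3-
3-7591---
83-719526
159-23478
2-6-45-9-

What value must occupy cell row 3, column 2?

Cell row 3, column 2 itself could take any of {1, 7} by direct elimination.
Consider where 1 can go in row 3.
row 3, column 6 is out (column 6 already has a 1).
row 3, column 7 is out (box 3 already has a 1).
row 3, column 8 is out (column 8 already has a 1).
So the only cell in row 3 that can hold 1 is row 3, column 2.
Therefore row 3, column 2 = 1.

1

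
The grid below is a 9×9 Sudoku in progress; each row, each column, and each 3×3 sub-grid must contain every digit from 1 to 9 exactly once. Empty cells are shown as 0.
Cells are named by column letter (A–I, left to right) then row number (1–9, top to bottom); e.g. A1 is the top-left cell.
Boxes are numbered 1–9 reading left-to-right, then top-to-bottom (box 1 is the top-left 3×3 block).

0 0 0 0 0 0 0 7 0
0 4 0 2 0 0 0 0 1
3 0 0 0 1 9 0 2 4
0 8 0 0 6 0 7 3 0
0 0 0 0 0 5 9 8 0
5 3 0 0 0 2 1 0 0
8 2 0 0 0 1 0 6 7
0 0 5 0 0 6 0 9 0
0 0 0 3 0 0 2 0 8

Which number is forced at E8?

2

Cell E8 itself could take any of {2, 4, 7, 8} by direct elimination.
Consider where 2 can go in box 8.
D7 is out (row 7 already has a 2).
E7 is out (row 7 already has a 2).
D8 is out (column D already has a 2).
E9 is out (row 9 already has a 2).
F9 is out (row 9 already has a 2).
So the only cell in box 8 that can hold 2 is E8.
Therefore E8 = 2.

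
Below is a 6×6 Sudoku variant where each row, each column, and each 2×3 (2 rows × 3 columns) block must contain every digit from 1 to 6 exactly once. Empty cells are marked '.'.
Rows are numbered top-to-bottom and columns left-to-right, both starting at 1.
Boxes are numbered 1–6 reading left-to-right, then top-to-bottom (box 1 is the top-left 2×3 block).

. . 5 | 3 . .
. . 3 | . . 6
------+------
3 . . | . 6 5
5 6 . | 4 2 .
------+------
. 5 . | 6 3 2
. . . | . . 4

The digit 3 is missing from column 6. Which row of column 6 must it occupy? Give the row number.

4

Consider where 3 can go in column 6.
r1c6 is out (row 1 already has a 3).
So the only cell in column 6 that can hold 3 is r4c6.
That is row 4.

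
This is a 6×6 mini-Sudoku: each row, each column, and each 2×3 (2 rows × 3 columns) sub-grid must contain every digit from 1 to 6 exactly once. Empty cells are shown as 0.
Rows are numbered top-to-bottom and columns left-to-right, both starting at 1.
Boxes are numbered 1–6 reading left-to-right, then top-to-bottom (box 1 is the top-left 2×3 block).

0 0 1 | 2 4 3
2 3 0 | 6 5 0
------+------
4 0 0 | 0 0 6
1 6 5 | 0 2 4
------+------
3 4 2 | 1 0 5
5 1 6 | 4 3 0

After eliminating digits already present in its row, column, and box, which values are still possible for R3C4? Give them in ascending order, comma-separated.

Row 3 already contains {4, 6}.
Column 4 already contains {1, 2, 4, 6}.
Its 2×3 block (box 4) already contains {2, 4, 6}.
Removing those from 1–6 leaves {3, 5} as the candidates for R3C4.

3,5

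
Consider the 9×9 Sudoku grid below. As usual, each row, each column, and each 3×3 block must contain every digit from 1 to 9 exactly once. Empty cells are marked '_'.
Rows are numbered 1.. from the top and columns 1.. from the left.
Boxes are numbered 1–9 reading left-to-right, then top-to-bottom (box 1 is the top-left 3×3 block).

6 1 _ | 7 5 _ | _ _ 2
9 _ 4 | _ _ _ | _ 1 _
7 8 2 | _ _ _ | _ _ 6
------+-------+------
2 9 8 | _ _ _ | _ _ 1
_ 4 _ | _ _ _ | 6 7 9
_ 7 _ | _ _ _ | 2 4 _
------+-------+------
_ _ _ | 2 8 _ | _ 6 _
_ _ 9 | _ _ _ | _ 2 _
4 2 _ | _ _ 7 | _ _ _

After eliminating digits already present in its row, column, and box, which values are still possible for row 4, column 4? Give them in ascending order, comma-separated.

Row 4 already contains {1, 2, 8, 9}.
Column 4 already contains {2, 7}.
Its 3×3 block (box 5) already contains {}.
Removing those from 1–9 leaves {3, 4, 5, 6} as the candidates for row 4, column 4.

3,4,5,6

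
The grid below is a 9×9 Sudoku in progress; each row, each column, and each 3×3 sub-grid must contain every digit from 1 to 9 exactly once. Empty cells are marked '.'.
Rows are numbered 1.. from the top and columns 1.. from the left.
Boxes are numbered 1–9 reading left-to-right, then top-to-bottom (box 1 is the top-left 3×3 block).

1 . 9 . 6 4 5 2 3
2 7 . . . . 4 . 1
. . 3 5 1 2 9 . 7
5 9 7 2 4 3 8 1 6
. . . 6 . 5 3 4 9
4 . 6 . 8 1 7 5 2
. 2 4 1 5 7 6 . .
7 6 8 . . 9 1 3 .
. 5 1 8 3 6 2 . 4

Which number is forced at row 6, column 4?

Row 6 already contains {1, 2, 4, 5, 6, 7, 8}.
Column 4 already contains {1, 2, 5, 6, 8}.
Its 3×3 block (box 5) already contains {1, 2, 3, 4, 5, 6, 8}.
The only value from 1–9 not eliminated is 9, so row 6, column 4 = 9.

9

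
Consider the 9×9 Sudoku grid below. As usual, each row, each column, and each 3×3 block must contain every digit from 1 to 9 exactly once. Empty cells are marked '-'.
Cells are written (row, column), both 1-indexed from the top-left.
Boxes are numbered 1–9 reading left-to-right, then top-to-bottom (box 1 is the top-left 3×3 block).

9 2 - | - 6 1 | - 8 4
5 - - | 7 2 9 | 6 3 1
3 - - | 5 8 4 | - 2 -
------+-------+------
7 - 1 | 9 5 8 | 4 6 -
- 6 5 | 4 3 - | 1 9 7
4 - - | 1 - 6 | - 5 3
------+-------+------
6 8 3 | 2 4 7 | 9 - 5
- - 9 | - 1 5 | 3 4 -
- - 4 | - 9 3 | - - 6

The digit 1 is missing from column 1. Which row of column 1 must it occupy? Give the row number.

9

Consider where 1 can go in column 1.
(5,1) is out (row 5 already has a 1).
(8,1) is out (row 8 already has a 1).
So the only cell in column 1 that can hold 1 is (9,1).
That is row 9.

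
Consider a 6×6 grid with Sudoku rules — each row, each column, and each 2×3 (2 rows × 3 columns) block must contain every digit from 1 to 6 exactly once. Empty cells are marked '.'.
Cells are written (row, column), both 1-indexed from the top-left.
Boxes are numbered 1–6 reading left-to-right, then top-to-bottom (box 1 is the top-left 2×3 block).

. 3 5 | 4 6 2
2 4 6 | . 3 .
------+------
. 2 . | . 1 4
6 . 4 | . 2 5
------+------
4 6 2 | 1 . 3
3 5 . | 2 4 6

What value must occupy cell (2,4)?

5

Row 2 already contains {2, 3, 4, 6}.
Column 4 already contains {1, 2, 4}.
Its 2×3 block (box 2) already contains {2, 3, 4, 6}.
The only value from 1–6 not eliminated is 5, so (2,4) = 5.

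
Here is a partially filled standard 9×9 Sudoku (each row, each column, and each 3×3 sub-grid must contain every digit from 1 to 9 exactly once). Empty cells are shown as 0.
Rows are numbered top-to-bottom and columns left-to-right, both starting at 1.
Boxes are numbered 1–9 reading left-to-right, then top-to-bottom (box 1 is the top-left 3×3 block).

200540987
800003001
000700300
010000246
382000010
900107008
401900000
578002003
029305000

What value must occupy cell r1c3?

3

Cell r1c3 itself could take any of {3, 6} by direct elimination.
Consider where 3 can go in column 3.
r2c3 is out (row 2 already has a 3).
r3c3 is out (row 3 already has a 3).
r4c3 is out (box 4 already has a 3).
r6c3 is out (box 4 already has a 3).
So the only cell in column 3 that can hold 3 is r1c3.
Therefore r1c3 = 3.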